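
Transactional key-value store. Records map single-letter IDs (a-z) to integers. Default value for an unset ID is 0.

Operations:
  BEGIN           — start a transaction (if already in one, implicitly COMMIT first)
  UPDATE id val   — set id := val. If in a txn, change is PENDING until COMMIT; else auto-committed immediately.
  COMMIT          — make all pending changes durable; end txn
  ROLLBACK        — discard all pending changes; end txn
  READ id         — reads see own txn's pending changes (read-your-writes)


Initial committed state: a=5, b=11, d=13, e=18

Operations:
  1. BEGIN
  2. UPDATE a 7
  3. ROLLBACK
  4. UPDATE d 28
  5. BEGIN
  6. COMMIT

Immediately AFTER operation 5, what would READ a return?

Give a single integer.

Initial committed: {a=5, b=11, d=13, e=18}
Op 1: BEGIN: in_txn=True, pending={}
Op 2: UPDATE a=7 (pending; pending now {a=7})
Op 3: ROLLBACK: discarded pending ['a']; in_txn=False
Op 4: UPDATE d=28 (auto-commit; committed d=28)
Op 5: BEGIN: in_txn=True, pending={}
After op 5: visible(a) = 5 (pending={}, committed={a=5, b=11, d=28, e=18})

Answer: 5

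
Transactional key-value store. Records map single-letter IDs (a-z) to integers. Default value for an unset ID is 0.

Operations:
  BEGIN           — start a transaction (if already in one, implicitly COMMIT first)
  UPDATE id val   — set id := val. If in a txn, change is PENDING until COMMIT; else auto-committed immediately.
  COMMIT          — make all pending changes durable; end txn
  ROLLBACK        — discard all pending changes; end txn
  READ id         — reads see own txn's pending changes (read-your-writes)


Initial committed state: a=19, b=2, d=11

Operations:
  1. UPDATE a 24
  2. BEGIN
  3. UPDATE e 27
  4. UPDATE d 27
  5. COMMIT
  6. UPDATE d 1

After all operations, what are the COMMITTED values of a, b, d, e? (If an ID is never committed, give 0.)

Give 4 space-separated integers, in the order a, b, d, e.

Initial committed: {a=19, b=2, d=11}
Op 1: UPDATE a=24 (auto-commit; committed a=24)
Op 2: BEGIN: in_txn=True, pending={}
Op 3: UPDATE e=27 (pending; pending now {e=27})
Op 4: UPDATE d=27 (pending; pending now {d=27, e=27})
Op 5: COMMIT: merged ['d', 'e'] into committed; committed now {a=24, b=2, d=27, e=27}
Op 6: UPDATE d=1 (auto-commit; committed d=1)
Final committed: {a=24, b=2, d=1, e=27}

Answer: 24 2 1 27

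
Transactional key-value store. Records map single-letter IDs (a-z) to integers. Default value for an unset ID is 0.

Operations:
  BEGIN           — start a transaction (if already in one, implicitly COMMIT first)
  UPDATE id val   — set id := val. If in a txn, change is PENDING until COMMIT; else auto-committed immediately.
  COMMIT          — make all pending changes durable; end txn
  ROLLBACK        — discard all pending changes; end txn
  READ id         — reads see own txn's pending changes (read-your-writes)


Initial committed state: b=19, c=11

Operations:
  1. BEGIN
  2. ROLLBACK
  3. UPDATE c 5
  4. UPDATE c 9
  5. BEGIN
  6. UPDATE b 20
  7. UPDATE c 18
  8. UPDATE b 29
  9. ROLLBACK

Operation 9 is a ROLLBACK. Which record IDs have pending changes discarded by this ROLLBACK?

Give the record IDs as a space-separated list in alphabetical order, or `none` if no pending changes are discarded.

Answer: b c

Derivation:
Initial committed: {b=19, c=11}
Op 1: BEGIN: in_txn=True, pending={}
Op 2: ROLLBACK: discarded pending []; in_txn=False
Op 3: UPDATE c=5 (auto-commit; committed c=5)
Op 4: UPDATE c=9 (auto-commit; committed c=9)
Op 5: BEGIN: in_txn=True, pending={}
Op 6: UPDATE b=20 (pending; pending now {b=20})
Op 7: UPDATE c=18 (pending; pending now {b=20, c=18})
Op 8: UPDATE b=29 (pending; pending now {b=29, c=18})
Op 9: ROLLBACK: discarded pending ['b', 'c']; in_txn=False
ROLLBACK at op 9 discards: ['b', 'c']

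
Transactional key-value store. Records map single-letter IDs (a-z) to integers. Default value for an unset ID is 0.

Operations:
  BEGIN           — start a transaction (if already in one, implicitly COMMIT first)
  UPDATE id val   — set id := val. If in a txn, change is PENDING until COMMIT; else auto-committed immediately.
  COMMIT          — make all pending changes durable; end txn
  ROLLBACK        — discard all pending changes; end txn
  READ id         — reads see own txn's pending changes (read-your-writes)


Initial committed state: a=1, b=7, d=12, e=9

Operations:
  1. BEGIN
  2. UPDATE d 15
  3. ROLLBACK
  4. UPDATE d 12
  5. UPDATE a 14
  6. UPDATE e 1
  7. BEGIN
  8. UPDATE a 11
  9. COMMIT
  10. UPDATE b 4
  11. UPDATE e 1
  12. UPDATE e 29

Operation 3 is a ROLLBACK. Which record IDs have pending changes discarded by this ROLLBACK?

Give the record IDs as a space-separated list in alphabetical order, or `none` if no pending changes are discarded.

Answer: d

Derivation:
Initial committed: {a=1, b=7, d=12, e=9}
Op 1: BEGIN: in_txn=True, pending={}
Op 2: UPDATE d=15 (pending; pending now {d=15})
Op 3: ROLLBACK: discarded pending ['d']; in_txn=False
Op 4: UPDATE d=12 (auto-commit; committed d=12)
Op 5: UPDATE a=14 (auto-commit; committed a=14)
Op 6: UPDATE e=1 (auto-commit; committed e=1)
Op 7: BEGIN: in_txn=True, pending={}
Op 8: UPDATE a=11 (pending; pending now {a=11})
Op 9: COMMIT: merged ['a'] into committed; committed now {a=11, b=7, d=12, e=1}
Op 10: UPDATE b=4 (auto-commit; committed b=4)
Op 11: UPDATE e=1 (auto-commit; committed e=1)
Op 12: UPDATE e=29 (auto-commit; committed e=29)
ROLLBACK at op 3 discards: ['d']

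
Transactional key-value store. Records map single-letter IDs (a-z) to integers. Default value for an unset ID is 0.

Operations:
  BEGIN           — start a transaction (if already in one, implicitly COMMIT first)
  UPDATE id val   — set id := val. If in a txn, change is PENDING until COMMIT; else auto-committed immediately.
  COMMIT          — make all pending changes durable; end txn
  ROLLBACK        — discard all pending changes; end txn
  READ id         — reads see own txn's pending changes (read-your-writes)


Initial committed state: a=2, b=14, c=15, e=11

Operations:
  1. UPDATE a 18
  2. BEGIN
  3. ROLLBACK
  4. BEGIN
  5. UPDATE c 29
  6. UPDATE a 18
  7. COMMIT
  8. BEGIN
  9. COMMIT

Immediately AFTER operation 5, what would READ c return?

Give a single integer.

Initial committed: {a=2, b=14, c=15, e=11}
Op 1: UPDATE a=18 (auto-commit; committed a=18)
Op 2: BEGIN: in_txn=True, pending={}
Op 3: ROLLBACK: discarded pending []; in_txn=False
Op 4: BEGIN: in_txn=True, pending={}
Op 5: UPDATE c=29 (pending; pending now {c=29})
After op 5: visible(c) = 29 (pending={c=29}, committed={a=18, b=14, c=15, e=11})

Answer: 29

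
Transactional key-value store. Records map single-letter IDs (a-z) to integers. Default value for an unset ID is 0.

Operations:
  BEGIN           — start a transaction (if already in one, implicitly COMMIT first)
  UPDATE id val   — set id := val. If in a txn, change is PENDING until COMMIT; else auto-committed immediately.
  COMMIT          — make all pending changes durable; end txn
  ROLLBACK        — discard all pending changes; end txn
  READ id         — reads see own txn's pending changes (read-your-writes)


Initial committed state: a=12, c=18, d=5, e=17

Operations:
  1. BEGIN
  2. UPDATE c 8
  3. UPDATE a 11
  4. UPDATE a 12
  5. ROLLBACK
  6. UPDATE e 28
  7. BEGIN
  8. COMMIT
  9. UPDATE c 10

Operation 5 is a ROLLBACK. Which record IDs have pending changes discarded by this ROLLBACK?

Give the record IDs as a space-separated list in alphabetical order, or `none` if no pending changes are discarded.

Answer: a c

Derivation:
Initial committed: {a=12, c=18, d=5, e=17}
Op 1: BEGIN: in_txn=True, pending={}
Op 2: UPDATE c=8 (pending; pending now {c=8})
Op 3: UPDATE a=11 (pending; pending now {a=11, c=8})
Op 4: UPDATE a=12 (pending; pending now {a=12, c=8})
Op 5: ROLLBACK: discarded pending ['a', 'c']; in_txn=False
Op 6: UPDATE e=28 (auto-commit; committed e=28)
Op 7: BEGIN: in_txn=True, pending={}
Op 8: COMMIT: merged [] into committed; committed now {a=12, c=18, d=5, e=28}
Op 9: UPDATE c=10 (auto-commit; committed c=10)
ROLLBACK at op 5 discards: ['a', 'c']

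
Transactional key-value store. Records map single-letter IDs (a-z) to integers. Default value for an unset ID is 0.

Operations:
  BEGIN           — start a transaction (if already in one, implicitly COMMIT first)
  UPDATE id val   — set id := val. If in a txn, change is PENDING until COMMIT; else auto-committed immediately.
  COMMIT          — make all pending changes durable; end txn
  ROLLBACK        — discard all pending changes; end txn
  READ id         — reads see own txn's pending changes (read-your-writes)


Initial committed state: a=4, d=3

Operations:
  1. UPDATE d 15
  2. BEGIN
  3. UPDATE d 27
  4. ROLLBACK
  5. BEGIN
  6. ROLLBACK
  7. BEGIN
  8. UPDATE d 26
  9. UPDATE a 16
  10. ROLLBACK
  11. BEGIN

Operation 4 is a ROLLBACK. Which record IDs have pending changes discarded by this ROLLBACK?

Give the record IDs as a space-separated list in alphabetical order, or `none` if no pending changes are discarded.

Initial committed: {a=4, d=3}
Op 1: UPDATE d=15 (auto-commit; committed d=15)
Op 2: BEGIN: in_txn=True, pending={}
Op 3: UPDATE d=27 (pending; pending now {d=27})
Op 4: ROLLBACK: discarded pending ['d']; in_txn=False
Op 5: BEGIN: in_txn=True, pending={}
Op 6: ROLLBACK: discarded pending []; in_txn=False
Op 7: BEGIN: in_txn=True, pending={}
Op 8: UPDATE d=26 (pending; pending now {d=26})
Op 9: UPDATE a=16 (pending; pending now {a=16, d=26})
Op 10: ROLLBACK: discarded pending ['a', 'd']; in_txn=False
Op 11: BEGIN: in_txn=True, pending={}
ROLLBACK at op 4 discards: ['d']

Answer: d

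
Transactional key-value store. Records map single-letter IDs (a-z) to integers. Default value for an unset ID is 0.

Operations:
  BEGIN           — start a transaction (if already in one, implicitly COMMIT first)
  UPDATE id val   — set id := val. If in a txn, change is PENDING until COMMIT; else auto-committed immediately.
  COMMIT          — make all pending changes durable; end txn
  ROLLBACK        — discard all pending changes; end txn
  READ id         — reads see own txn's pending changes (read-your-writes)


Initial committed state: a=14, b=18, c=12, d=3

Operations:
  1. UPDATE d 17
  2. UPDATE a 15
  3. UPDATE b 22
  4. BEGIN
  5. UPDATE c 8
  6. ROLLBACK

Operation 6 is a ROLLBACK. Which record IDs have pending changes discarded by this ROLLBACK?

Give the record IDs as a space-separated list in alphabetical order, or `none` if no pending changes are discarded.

Initial committed: {a=14, b=18, c=12, d=3}
Op 1: UPDATE d=17 (auto-commit; committed d=17)
Op 2: UPDATE a=15 (auto-commit; committed a=15)
Op 3: UPDATE b=22 (auto-commit; committed b=22)
Op 4: BEGIN: in_txn=True, pending={}
Op 5: UPDATE c=8 (pending; pending now {c=8})
Op 6: ROLLBACK: discarded pending ['c']; in_txn=False
ROLLBACK at op 6 discards: ['c']

Answer: c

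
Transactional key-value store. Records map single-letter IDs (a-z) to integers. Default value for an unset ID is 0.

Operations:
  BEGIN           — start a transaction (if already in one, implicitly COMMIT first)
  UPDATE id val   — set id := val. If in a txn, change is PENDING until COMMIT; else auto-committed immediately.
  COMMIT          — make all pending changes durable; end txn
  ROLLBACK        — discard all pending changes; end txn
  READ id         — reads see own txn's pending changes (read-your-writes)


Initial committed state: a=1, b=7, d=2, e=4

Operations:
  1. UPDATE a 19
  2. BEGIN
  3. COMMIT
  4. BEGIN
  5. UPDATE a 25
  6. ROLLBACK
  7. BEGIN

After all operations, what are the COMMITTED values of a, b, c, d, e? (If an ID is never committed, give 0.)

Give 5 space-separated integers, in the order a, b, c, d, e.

Answer: 19 7 0 2 4

Derivation:
Initial committed: {a=1, b=7, d=2, e=4}
Op 1: UPDATE a=19 (auto-commit; committed a=19)
Op 2: BEGIN: in_txn=True, pending={}
Op 3: COMMIT: merged [] into committed; committed now {a=19, b=7, d=2, e=4}
Op 4: BEGIN: in_txn=True, pending={}
Op 5: UPDATE a=25 (pending; pending now {a=25})
Op 6: ROLLBACK: discarded pending ['a']; in_txn=False
Op 7: BEGIN: in_txn=True, pending={}
Final committed: {a=19, b=7, d=2, e=4}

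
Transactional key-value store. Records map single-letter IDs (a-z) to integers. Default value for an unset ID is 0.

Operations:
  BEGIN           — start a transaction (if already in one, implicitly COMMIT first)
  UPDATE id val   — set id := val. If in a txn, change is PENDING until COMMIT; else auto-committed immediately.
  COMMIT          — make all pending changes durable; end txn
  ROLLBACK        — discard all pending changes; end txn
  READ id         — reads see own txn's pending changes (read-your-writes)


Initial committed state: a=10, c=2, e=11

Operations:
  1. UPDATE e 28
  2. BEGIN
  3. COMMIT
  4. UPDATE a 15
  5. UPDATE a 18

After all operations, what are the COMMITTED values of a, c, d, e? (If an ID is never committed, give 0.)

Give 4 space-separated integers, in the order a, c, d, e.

Initial committed: {a=10, c=2, e=11}
Op 1: UPDATE e=28 (auto-commit; committed e=28)
Op 2: BEGIN: in_txn=True, pending={}
Op 3: COMMIT: merged [] into committed; committed now {a=10, c=2, e=28}
Op 4: UPDATE a=15 (auto-commit; committed a=15)
Op 5: UPDATE a=18 (auto-commit; committed a=18)
Final committed: {a=18, c=2, e=28}

Answer: 18 2 0 28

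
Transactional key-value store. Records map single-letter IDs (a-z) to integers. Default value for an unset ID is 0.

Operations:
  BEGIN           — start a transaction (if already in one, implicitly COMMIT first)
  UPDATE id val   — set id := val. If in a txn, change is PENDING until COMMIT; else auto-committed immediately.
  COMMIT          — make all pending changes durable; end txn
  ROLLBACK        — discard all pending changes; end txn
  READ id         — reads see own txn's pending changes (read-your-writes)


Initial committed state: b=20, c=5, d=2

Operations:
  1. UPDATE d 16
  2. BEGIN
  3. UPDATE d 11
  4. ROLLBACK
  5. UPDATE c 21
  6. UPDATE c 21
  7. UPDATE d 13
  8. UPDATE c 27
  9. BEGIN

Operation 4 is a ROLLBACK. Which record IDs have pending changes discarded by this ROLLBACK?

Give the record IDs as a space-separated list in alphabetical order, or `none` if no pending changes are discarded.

Answer: d

Derivation:
Initial committed: {b=20, c=5, d=2}
Op 1: UPDATE d=16 (auto-commit; committed d=16)
Op 2: BEGIN: in_txn=True, pending={}
Op 3: UPDATE d=11 (pending; pending now {d=11})
Op 4: ROLLBACK: discarded pending ['d']; in_txn=False
Op 5: UPDATE c=21 (auto-commit; committed c=21)
Op 6: UPDATE c=21 (auto-commit; committed c=21)
Op 7: UPDATE d=13 (auto-commit; committed d=13)
Op 8: UPDATE c=27 (auto-commit; committed c=27)
Op 9: BEGIN: in_txn=True, pending={}
ROLLBACK at op 4 discards: ['d']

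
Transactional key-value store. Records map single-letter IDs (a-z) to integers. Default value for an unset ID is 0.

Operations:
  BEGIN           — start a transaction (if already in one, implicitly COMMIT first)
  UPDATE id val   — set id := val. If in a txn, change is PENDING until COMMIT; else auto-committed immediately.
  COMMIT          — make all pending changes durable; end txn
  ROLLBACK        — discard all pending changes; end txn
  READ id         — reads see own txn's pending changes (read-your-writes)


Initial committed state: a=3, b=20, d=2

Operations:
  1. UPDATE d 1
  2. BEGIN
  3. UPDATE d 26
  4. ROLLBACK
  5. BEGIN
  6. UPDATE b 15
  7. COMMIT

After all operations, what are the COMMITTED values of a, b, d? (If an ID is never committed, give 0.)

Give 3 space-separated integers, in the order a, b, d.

Initial committed: {a=3, b=20, d=2}
Op 1: UPDATE d=1 (auto-commit; committed d=1)
Op 2: BEGIN: in_txn=True, pending={}
Op 3: UPDATE d=26 (pending; pending now {d=26})
Op 4: ROLLBACK: discarded pending ['d']; in_txn=False
Op 5: BEGIN: in_txn=True, pending={}
Op 6: UPDATE b=15 (pending; pending now {b=15})
Op 7: COMMIT: merged ['b'] into committed; committed now {a=3, b=15, d=1}
Final committed: {a=3, b=15, d=1}

Answer: 3 15 1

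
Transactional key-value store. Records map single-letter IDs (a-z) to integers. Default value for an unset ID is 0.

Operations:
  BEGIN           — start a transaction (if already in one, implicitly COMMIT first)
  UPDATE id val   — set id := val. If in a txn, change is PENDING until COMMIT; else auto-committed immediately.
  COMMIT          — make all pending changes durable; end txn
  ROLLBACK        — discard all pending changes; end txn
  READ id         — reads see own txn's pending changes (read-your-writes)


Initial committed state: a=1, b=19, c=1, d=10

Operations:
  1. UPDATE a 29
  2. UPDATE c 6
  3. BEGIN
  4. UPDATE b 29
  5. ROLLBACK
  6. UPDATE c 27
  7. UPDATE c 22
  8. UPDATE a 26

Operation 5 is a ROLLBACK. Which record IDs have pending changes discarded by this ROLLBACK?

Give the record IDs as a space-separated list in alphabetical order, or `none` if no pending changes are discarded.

Initial committed: {a=1, b=19, c=1, d=10}
Op 1: UPDATE a=29 (auto-commit; committed a=29)
Op 2: UPDATE c=6 (auto-commit; committed c=6)
Op 3: BEGIN: in_txn=True, pending={}
Op 4: UPDATE b=29 (pending; pending now {b=29})
Op 5: ROLLBACK: discarded pending ['b']; in_txn=False
Op 6: UPDATE c=27 (auto-commit; committed c=27)
Op 7: UPDATE c=22 (auto-commit; committed c=22)
Op 8: UPDATE a=26 (auto-commit; committed a=26)
ROLLBACK at op 5 discards: ['b']

Answer: b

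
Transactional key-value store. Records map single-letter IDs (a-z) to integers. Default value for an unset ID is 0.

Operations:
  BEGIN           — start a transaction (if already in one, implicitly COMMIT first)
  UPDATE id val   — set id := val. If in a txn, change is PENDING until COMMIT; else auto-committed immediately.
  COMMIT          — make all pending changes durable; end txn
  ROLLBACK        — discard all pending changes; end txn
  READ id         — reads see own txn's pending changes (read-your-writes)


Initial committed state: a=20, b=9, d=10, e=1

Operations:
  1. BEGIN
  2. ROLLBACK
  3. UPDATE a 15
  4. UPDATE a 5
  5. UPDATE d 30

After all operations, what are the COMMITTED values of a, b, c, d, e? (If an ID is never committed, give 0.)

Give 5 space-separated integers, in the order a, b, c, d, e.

Initial committed: {a=20, b=9, d=10, e=1}
Op 1: BEGIN: in_txn=True, pending={}
Op 2: ROLLBACK: discarded pending []; in_txn=False
Op 3: UPDATE a=15 (auto-commit; committed a=15)
Op 4: UPDATE a=5 (auto-commit; committed a=5)
Op 5: UPDATE d=30 (auto-commit; committed d=30)
Final committed: {a=5, b=9, d=30, e=1}

Answer: 5 9 0 30 1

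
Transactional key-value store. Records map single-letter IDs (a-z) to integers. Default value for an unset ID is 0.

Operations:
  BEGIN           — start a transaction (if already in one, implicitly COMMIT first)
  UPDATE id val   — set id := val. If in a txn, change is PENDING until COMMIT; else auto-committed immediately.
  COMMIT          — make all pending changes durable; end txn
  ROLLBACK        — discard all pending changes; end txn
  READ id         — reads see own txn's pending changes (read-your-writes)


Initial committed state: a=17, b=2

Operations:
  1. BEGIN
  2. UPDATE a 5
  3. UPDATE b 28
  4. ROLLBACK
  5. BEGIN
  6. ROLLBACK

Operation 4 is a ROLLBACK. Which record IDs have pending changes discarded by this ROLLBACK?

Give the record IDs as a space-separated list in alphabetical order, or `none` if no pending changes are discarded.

Initial committed: {a=17, b=2}
Op 1: BEGIN: in_txn=True, pending={}
Op 2: UPDATE a=5 (pending; pending now {a=5})
Op 3: UPDATE b=28 (pending; pending now {a=5, b=28})
Op 4: ROLLBACK: discarded pending ['a', 'b']; in_txn=False
Op 5: BEGIN: in_txn=True, pending={}
Op 6: ROLLBACK: discarded pending []; in_txn=False
ROLLBACK at op 4 discards: ['a', 'b']

Answer: a b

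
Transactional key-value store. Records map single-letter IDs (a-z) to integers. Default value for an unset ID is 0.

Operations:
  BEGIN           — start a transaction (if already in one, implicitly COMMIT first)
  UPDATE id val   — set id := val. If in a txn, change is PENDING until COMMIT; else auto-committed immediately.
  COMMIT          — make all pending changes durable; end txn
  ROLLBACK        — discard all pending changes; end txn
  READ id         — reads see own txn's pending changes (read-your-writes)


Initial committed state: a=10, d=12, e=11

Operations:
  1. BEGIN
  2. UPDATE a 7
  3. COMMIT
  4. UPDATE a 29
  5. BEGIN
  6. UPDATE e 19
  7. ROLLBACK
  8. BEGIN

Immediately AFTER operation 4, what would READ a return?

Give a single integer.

Initial committed: {a=10, d=12, e=11}
Op 1: BEGIN: in_txn=True, pending={}
Op 2: UPDATE a=7 (pending; pending now {a=7})
Op 3: COMMIT: merged ['a'] into committed; committed now {a=7, d=12, e=11}
Op 4: UPDATE a=29 (auto-commit; committed a=29)
After op 4: visible(a) = 29 (pending={}, committed={a=29, d=12, e=11})

Answer: 29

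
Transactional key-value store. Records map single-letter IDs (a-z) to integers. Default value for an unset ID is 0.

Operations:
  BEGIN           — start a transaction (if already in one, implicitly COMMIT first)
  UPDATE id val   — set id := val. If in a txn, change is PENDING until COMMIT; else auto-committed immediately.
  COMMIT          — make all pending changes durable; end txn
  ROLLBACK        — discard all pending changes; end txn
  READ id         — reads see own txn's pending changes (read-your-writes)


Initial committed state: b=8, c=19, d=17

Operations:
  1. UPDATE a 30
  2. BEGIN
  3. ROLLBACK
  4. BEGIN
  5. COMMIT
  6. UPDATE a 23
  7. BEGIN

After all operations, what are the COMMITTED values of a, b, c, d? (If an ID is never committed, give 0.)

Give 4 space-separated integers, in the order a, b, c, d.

Initial committed: {b=8, c=19, d=17}
Op 1: UPDATE a=30 (auto-commit; committed a=30)
Op 2: BEGIN: in_txn=True, pending={}
Op 3: ROLLBACK: discarded pending []; in_txn=False
Op 4: BEGIN: in_txn=True, pending={}
Op 5: COMMIT: merged [] into committed; committed now {a=30, b=8, c=19, d=17}
Op 6: UPDATE a=23 (auto-commit; committed a=23)
Op 7: BEGIN: in_txn=True, pending={}
Final committed: {a=23, b=8, c=19, d=17}

Answer: 23 8 19 17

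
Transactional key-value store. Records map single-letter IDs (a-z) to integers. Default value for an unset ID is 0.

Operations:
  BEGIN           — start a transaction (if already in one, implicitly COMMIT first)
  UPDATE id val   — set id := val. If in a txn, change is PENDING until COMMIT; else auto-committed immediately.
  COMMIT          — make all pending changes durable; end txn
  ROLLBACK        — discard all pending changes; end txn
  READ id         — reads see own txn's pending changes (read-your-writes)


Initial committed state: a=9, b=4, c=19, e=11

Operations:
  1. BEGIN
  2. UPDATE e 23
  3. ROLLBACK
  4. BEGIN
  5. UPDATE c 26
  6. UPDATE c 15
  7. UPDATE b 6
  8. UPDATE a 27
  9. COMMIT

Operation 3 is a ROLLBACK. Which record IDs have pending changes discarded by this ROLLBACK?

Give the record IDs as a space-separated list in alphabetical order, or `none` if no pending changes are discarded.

Initial committed: {a=9, b=4, c=19, e=11}
Op 1: BEGIN: in_txn=True, pending={}
Op 2: UPDATE e=23 (pending; pending now {e=23})
Op 3: ROLLBACK: discarded pending ['e']; in_txn=False
Op 4: BEGIN: in_txn=True, pending={}
Op 5: UPDATE c=26 (pending; pending now {c=26})
Op 6: UPDATE c=15 (pending; pending now {c=15})
Op 7: UPDATE b=6 (pending; pending now {b=6, c=15})
Op 8: UPDATE a=27 (pending; pending now {a=27, b=6, c=15})
Op 9: COMMIT: merged ['a', 'b', 'c'] into committed; committed now {a=27, b=6, c=15, e=11}
ROLLBACK at op 3 discards: ['e']

Answer: e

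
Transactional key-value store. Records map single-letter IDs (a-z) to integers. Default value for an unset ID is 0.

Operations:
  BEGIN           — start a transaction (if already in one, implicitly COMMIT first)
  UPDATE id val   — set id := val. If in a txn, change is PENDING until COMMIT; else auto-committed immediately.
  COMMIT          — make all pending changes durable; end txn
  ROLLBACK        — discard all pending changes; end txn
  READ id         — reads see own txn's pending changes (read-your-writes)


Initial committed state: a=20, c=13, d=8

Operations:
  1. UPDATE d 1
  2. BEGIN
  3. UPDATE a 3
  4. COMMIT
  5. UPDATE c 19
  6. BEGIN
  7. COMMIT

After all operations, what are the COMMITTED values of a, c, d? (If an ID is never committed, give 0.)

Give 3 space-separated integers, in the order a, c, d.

Answer: 3 19 1

Derivation:
Initial committed: {a=20, c=13, d=8}
Op 1: UPDATE d=1 (auto-commit; committed d=1)
Op 2: BEGIN: in_txn=True, pending={}
Op 3: UPDATE a=3 (pending; pending now {a=3})
Op 4: COMMIT: merged ['a'] into committed; committed now {a=3, c=13, d=1}
Op 5: UPDATE c=19 (auto-commit; committed c=19)
Op 6: BEGIN: in_txn=True, pending={}
Op 7: COMMIT: merged [] into committed; committed now {a=3, c=19, d=1}
Final committed: {a=3, c=19, d=1}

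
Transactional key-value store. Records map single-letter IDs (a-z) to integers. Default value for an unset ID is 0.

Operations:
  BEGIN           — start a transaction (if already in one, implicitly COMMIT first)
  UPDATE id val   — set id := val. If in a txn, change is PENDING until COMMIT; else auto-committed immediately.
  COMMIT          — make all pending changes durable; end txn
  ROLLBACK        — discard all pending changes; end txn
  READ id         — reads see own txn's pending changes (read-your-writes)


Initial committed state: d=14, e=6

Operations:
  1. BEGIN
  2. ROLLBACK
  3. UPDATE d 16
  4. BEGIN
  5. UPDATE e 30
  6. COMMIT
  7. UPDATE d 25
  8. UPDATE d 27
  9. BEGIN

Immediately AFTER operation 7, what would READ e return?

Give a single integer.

Initial committed: {d=14, e=6}
Op 1: BEGIN: in_txn=True, pending={}
Op 2: ROLLBACK: discarded pending []; in_txn=False
Op 3: UPDATE d=16 (auto-commit; committed d=16)
Op 4: BEGIN: in_txn=True, pending={}
Op 5: UPDATE e=30 (pending; pending now {e=30})
Op 6: COMMIT: merged ['e'] into committed; committed now {d=16, e=30}
Op 7: UPDATE d=25 (auto-commit; committed d=25)
After op 7: visible(e) = 30 (pending={}, committed={d=25, e=30})

Answer: 30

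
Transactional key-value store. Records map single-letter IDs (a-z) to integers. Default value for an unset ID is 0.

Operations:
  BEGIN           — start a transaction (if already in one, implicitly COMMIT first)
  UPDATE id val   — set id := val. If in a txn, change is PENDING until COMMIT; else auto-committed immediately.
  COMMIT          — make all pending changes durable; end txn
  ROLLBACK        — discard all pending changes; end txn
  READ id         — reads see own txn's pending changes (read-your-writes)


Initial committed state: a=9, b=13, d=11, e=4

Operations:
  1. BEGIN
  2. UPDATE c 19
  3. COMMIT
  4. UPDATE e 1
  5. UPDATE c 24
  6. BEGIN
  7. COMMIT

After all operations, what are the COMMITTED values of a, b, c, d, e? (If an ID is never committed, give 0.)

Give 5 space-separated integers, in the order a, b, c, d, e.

Answer: 9 13 24 11 1

Derivation:
Initial committed: {a=9, b=13, d=11, e=4}
Op 1: BEGIN: in_txn=True, pending={}
Op 2: UPDATE c=19 (pending; pending now {c=19})
Op 3: COMMIT: merged ['c'] into committed; committed now {a=9, b=13, c=19, d=11, e=4}
Op 4: UPDATE e=1 (auto-commit; committed e=1)
Op 5: UPDATE c=24 (auto-commit; committed c=24)
Op 6: BEGIN: in_txn=True, pending={}
Op 7: COMMIT: merged [] into committed; committed now {a=9, b=13, c=24, d=11, e=1}
Final committed: {a=9, b=13, c=24, d=11, e=1}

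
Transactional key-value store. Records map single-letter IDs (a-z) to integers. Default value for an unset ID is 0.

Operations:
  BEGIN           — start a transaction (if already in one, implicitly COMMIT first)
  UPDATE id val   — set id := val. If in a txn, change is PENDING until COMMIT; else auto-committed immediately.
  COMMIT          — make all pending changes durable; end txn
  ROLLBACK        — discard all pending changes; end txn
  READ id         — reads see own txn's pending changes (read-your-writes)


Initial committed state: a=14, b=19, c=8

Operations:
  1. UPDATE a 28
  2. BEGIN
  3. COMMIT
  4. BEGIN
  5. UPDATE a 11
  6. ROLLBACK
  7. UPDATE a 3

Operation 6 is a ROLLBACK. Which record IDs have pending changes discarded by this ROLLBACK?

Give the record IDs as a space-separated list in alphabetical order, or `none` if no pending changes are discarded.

Answer: a

Derivation:
Initial committed: {a=14, b=19, c=8}
Op 1: UPDATE a=28 (auto-commit; committed a=28)
Op 2: BEGIN: in_txn=True, pending={}
Op 3: COMMIT: merged [] into committed; committed now {a=28, b=19, c=8}
Op 4: BEGIN: in_txn=True, pending={}
Op 5: UPDATE a=11 (pending; pending now {a=11})
Op 6: ROLLBACK: discarded pending ['a']; in_txn=False
Op 7: UPDATE a=3 (auto-commit; committed a=3)
ROLLBACK at op 6 discards: ['a']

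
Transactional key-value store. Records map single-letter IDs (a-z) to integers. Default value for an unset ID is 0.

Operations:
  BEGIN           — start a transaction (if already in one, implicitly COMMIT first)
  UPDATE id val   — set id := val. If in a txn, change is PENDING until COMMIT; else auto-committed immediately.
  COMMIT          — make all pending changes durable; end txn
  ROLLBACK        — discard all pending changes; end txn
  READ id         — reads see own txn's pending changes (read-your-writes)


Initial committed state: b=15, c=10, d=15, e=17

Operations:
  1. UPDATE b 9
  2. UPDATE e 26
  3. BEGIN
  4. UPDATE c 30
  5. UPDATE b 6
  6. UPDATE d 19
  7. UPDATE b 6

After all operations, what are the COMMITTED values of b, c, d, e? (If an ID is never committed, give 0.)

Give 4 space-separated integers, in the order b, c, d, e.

Answer: 9 10 15 26

Derivation:
Initial committed: {b=15, c=10, d=15, e=17}
Op 1: UPDATE b=9 (auto-commit; committed b=9)
Op 2: UPDATE e=26 (auto-commit; committed e=26)
Op 3: BEGIN: in_txn=True, pending={}
Op 4: UPDATE c=30 (pending; pending now {c=30})
Op 5: UPDATE b=6 (pending; pending now {b=6, c=30})
Op 6: UPDATE d=19 (pending; pending now {b=6, c=30, d=19})
Op 7: UPDATE b=6 (pending; pending now {b=6, c=30, d=19})
Final committed: {b=9, c=10, d=15, e=26}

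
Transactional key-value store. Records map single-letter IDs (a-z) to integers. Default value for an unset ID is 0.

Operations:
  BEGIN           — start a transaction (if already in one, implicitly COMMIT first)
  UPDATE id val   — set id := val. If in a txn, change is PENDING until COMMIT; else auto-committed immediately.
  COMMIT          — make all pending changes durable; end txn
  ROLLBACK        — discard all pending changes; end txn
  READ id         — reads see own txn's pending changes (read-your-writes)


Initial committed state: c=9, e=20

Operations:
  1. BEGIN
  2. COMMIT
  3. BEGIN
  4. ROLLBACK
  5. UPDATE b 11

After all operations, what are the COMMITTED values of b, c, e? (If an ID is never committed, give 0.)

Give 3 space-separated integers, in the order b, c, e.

Initial committed: {c=9, e=20}
Op 1: BEGIN: in_txn=True, pending={}
Op 2: COMMIT: merged [] into committed; committed now {c=9, e=20}
Op 3: BEGIN: in_txn=True, pending={}
Op 4: ROLLBACK: discarded pending []; in_txn=False
Op 5: UPDATE b=11 (auto-commit; committed b=11)
Final committed: {b=11, c=9, e=20}

Answer: 11 9 20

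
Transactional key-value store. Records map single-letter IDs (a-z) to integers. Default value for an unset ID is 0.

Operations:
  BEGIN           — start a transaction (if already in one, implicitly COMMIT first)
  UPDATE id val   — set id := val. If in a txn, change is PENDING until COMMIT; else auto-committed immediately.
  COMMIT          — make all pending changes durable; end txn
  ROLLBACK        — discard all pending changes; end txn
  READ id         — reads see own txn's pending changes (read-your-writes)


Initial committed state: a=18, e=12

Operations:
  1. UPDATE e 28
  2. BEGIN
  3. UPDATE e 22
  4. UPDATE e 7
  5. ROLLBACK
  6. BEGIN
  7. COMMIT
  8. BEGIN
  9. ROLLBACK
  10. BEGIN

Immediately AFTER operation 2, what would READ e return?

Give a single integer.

Initial committed: {a=18, e=12}
Op 1: UPDATE e=28 (auto-commit; committed e=28)
Op 2: BEGIN: in_txn=True, pending={}
After op 2: visible(e) = 28 (pending={}, committed={a=18, e=28})

Answer: 28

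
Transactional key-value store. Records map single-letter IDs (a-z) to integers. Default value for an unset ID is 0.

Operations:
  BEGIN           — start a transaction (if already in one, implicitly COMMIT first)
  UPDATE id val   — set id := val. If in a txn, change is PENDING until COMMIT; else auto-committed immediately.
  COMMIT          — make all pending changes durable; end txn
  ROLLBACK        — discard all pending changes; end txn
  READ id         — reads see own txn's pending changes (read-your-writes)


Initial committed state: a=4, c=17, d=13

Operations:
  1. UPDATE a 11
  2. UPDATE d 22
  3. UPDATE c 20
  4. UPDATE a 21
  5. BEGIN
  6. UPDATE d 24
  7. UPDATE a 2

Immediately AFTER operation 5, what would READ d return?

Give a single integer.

Answer: 22

Derivation:
Initial committed: {a=4, c=17, d=13}
Op 1: UPDATE a=11 (auto-commit; committed a=11)
Op 2: UPDATE d=22 (auto-commit; committed d=22)
Op 3: UPDATE c=20 (auto-commit; committed c=20)
Op 4: UPDATE a=21 (auto-commit; committed a=21)
Op 5: BEGIN: in_txn=True, pending={}
After op 5: visible(d) = 22 (pending={}, committed={a=21, c=20, d=22})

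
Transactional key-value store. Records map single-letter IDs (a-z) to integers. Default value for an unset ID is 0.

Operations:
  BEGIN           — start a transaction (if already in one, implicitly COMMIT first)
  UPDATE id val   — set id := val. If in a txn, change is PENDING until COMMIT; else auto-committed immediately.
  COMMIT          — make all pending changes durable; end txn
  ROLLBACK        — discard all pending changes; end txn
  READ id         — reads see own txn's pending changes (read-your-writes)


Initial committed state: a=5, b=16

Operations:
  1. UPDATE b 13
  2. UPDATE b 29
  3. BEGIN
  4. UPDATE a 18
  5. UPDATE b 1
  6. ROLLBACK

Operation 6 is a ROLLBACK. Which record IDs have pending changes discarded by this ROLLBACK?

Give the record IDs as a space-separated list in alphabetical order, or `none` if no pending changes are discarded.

Initial committed: {a=5, b=16}
Op 1: UPDATE b=13 (auto-commit; committed b=13)
Op 2: UPDATE b=29 (auto-commit; committed b=29)
Op 3: BEGIN: in_txn=True, pending={}
Op 4: UPDATE a=18 (pending; pending now {a=18})
Op 5: UPDATE b=1 (pending; pending now {a=18, b=1})
Op 6: ROLLBACK: discarded pending ['a', 'b']; in_txn=False
ROLLBACK at op 6 discards: ['a', 'b']

Answer: a b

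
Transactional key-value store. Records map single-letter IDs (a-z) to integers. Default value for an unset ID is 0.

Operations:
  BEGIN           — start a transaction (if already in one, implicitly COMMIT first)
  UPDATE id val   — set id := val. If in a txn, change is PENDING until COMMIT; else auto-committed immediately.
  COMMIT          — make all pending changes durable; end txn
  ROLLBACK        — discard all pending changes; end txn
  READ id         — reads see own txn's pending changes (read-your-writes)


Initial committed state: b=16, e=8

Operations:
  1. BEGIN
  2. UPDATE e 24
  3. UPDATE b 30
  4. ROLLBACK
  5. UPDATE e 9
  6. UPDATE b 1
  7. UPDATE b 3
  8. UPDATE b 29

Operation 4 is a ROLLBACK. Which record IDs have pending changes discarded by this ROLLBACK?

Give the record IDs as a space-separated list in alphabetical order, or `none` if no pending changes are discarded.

Answer: b e

Derivation:
Initial committed: {b=16, e=8}
Op 1: BEGIN: in_txn=True, pending={}
Op 2: UPDATE e=24 (pending; pending now {e=24})
Op 3: UPDATE b=30 (pending; pending now {b=30, e=24})
Op 4: ROLLBACK: discarded pending ['b', 'e']; in_txn=False
Op 5: UPDATE e=9 (auto-commit; committed e=9)
Op 6: UPDATE b=1 (auto-commit; committed b=1)
Op 7: UPDATE b=3 (auto-commit; committed b=3)
Op 8: UPDATE b=29 (auto-commit; committed b=29)
ROLLBACK at op 4 discards: ['b', 'e']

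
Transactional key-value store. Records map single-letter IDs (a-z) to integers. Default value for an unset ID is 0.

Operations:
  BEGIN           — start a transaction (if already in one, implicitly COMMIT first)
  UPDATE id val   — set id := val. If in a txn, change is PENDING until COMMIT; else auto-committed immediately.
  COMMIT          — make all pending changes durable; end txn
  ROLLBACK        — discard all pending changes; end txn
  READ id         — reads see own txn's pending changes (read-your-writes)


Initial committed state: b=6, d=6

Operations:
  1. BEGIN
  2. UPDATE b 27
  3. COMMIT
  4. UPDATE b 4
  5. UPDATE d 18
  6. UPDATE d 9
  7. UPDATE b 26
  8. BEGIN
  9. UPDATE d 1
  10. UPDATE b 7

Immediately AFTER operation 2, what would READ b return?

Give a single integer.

Initial committed: {b=6, d=6}
Op 1: BEGIN: in_txn=True, pending={}
Op 2: UPDATE b=27 (pending; pending now {b=27})
After op 2: visible(b) = 27 (pending={b=27}, committed={b=6, d=6})

Answer: 27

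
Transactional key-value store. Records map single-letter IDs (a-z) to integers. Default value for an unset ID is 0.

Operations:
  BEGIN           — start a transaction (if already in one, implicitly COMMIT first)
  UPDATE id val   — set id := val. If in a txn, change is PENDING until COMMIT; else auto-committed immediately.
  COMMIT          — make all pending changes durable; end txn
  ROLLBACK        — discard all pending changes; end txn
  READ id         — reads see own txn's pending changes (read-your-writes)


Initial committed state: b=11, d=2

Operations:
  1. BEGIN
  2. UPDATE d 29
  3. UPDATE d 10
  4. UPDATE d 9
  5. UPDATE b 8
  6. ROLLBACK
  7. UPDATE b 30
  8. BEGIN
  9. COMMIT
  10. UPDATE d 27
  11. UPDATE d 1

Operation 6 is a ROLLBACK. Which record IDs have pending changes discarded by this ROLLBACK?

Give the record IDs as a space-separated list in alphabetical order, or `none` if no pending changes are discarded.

Initial committed: {b=11, d=2}
Op 1: BEGIN: in_txn=True, pending={}
Op 2: UPDATE d=29 (pending; pending now {d=29})
Op 3: UPDATE d=10 (pending; pending now {d=10})
Op 4: UPDATE d=9 (pending; pending now {d=9})
Op 5: UPDATE b=8 (pending; pending now {b=8, d=9})
Op 6: ROLLBACK: discarded pending ['b', 'd']; in_txn=False
Op 7: UPDATE b=30 (auto-commit; committed b=30)
Op 8: BEGIN: in_txn=True, pending={}
Op 9: COMMIT: merged [] into committed; committed now {b=30, d=2}
Op 10: UPDATE d=27 (auto-commit; committed d=27)
Op 11: UPDATE d=1 (auto-commit; committed d=1)
ROLLBACK at op 6 discards: ['b', 'd']

Answer: b d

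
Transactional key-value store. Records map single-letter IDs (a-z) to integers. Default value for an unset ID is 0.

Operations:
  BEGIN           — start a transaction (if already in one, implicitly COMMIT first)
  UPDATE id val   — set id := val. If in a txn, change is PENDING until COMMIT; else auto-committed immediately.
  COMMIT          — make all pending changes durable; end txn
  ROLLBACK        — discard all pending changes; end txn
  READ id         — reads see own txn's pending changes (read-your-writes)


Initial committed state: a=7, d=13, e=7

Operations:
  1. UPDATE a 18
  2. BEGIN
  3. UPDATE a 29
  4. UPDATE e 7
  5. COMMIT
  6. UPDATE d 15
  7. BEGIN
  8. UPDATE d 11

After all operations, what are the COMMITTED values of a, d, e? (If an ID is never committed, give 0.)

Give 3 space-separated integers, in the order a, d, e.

Initial committed: {a=7, d=13, e=7}
Op 1: UPDATE a=18 (auto-commit; committed a=18)
Op 2: BEGIN: in_txn=True, pending={}
Op 3: UPDATE a=29 (pending; pending now {a=29})
Op 4: UPDATE e=7 (pending; pending now {a=29, e=7})
Op 5: COMMIT: merged ['a', 'e'] into committed; committed now {a=29, d=13, e=7}
Op 6: UPDATE d=15 (auto-commit; committed d=15)
Op 7: BEGIN: in_txn=True, pending={}
Op 8: UPDATE d=11 (pending; pending now {d=11})
Final committed: {a=29, d=15, e=7}

Answer: 29 15 7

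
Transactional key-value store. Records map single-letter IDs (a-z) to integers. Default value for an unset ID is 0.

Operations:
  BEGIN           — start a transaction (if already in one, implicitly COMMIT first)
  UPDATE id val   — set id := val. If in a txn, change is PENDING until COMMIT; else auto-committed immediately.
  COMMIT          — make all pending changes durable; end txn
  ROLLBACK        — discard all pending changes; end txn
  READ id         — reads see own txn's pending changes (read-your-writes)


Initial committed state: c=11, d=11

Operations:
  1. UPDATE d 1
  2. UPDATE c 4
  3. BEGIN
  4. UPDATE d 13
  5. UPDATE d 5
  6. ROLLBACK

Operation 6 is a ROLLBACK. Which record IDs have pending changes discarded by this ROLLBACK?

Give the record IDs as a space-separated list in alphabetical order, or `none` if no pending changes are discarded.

Answer: d

Derivation:
Initial committed: {c=11, d=11}
Op 1: UPDATE d=1 (auto-commit; committed d=1)
Op 2: UPDATE c=4 (auto-commit; committed c=4)
Op 3: BEGIN: in_txn=True, pending={}
Op 4: UPDATE d=13 (pending; pending now {d=13})
Op 5: UPDATE d=5 (pending; pending now {d=5})
Op 6: ROLLBACK: discarded pending ['d']; in_txn=False
ROLLBACK at op 6 discards: ['d']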